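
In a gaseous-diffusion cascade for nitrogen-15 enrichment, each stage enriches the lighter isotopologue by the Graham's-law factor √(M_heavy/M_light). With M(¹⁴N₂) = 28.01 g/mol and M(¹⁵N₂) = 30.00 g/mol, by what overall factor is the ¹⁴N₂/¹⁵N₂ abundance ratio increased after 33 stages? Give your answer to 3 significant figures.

3.10

The single-stage factor is √(M_heavy/M_light), so 33 stages give [√(30.00/28.01)]^33 = (30.00/28.01)^(33/2).
= 1.07105^(33/2) = 3.10.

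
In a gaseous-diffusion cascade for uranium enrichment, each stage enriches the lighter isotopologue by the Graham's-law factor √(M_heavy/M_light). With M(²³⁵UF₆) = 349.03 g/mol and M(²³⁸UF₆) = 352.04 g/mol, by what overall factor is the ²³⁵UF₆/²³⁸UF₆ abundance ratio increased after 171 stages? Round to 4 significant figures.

2.084

Overall factor = α^171 with α = √(352.04/349.03), i.e. (352.04/349.03)^(171/2).
= 1.00862^(171/2) = 2.084.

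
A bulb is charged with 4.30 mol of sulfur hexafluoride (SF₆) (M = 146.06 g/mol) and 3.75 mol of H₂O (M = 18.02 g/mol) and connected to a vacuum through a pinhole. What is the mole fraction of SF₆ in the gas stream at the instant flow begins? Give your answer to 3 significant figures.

Each component's effusion rate ∝ (its partial pressure)·(1/√M) ∝ n_i/√M_i.
x_SF₆(eff) = (n_SF₆/√M_SF₆) / (n_SF₆/√M_SF₆ + n_H₂O/√M_H₂O)
= (4.30/√146.06) / (4.30/√146.06 + 3.75/√18.02) = 0.3558/(0.3558 + 0.8834) = 0.287.

0.287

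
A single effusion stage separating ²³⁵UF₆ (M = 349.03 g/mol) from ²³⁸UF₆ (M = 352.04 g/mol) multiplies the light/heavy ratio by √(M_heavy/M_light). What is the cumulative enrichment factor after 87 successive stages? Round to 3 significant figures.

1.45

Each stage multiplies the ratio by α = √(352.04/349.03), so after 87 stages the overall factor is α^87 = (352.04/349.03)^(87/2).
= 1.00862^(87/2) = 1.45.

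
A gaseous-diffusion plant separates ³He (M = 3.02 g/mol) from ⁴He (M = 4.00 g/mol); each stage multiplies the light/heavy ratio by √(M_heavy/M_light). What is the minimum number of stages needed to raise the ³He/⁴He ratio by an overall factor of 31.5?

25

Per stage α = (4.00/3.02)^(1/2) = 1.32450^0.5, giving ln α = 0.1405.
Need α^N ≥ 31.5 ⇒ N ≥ ln(31.5) / ln α = 3.450 / 0.1405 = 24.55.
So at least 25 stages are needed.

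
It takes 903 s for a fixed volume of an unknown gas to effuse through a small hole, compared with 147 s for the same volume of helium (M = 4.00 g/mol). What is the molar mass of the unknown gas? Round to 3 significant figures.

151 g/mol

Using Graham's law: t_X/t_He = √(M_X/M_He).
903/147 = 6.143 = √(M_X/4.00)
M_X = 4.00 × 6.143² = 4.00 × 37.73 = 151 g/mol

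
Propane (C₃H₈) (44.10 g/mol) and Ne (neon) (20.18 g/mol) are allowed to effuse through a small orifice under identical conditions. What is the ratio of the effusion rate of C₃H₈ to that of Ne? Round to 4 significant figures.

0.6765

From Graham's law, rate_C₃H₈/rate_Ne = √(M_Ne/M_C₃H₈) = √(20.18/44.10) = √0.4576 = 0.6765.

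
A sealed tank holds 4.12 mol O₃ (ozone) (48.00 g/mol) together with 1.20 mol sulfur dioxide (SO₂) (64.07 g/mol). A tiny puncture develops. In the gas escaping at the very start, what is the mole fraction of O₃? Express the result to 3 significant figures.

0.799

Each component's effusion rate ∝ (its partial pressure)·(1/√M) ∝ n_i/√M_i.
x_O₃(eff) = (n_O₃/√M_O₃) / (n_O₃/√M_O₃ + n_SO₂/√M_SO₂)
= (4.12/√48.00) / (4.12/√48.00 + 1.20/√64.07) = 0.5947/(0.5947 + 0.1499) = 0.799.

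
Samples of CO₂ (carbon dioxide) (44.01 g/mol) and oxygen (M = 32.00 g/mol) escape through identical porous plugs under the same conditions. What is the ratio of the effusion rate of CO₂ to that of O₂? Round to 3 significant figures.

0.853

By Graham's law, rate_CO₂/rate_O₂ = √(M_O₂/M_CO₂) = √(32.00/44.01) = √0.7271 = 0.853.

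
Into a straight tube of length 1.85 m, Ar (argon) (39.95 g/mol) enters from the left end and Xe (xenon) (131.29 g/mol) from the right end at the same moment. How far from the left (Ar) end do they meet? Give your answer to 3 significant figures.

Distances travelled in equal time are proportional to diffusion rates, so d_Ar/d_Xe = √(M_Xe/M_Ar) = √(131.29/39.95) = 1.813.
With d_Ar + d_Xe = 1.85 m, d_Xe = 1.85/(1 + 1.813) = 0.6577 m.
d_Ar = 1.85 − 0.6577 = 1.19 m.

1.19 m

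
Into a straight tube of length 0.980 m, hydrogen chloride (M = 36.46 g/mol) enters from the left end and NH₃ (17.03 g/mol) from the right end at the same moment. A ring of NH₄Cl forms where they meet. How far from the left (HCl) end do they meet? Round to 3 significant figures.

0.398 m

In equal time, each gas travels a distance ∝ its rate ∝ 1/√M, so d_HCl/d_NH₃ = √(M_NH₃/M_HCl) = √(17.03/36.46) = 0.6834.
With d_HCl + d_NH₃ = 0.980 m, d_NH₃ = 0.980/(1 + 0.6834) = 0.5821 m.
d_HCl = 0.980 − 0.5821 = 0.398 m.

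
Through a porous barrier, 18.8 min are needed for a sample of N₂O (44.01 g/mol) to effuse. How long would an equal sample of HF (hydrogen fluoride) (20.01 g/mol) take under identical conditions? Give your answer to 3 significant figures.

12.7 min

Using Graham's law: t_HF/t_N₂O = √(M_HF/M_N₂O) = √(20.01/44.01) = √0.4547 = 0.6743.
So the time for HF is 18.8 × 0.6743 = 12.7 min.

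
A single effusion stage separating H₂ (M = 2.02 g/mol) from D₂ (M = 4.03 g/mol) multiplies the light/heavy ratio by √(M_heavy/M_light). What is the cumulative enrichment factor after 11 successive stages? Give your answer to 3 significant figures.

The single-stage factor is √(M_heavy/M_light), so 11 stages give [√(4.03/2.02)]^11 = (4.03/2.02)^(11/2).
= 1.99505^(11/2) = 44.6.

44.6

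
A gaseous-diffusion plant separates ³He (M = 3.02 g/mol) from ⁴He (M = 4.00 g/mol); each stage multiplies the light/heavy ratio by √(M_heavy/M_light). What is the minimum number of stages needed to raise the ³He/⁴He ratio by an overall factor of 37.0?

26

Per stage α = (4.00/3.02)^(1/2) = 1.32450^0.5, giving ln α = 0.1405.
Need α^N ≥ 37.0 ⇒ N ≥ ln(37.0) / ln α = 3.611 / 0.1405 = 25.70.
So at least 26 stages are needed.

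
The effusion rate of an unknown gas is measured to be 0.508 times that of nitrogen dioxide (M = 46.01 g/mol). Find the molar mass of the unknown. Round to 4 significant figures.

From Graham's law, rate_X/rate_NO₂ = √(M_NO₂/M_X).
0.508 = √(46.01/M_X)
M_X = 46.01 / 0.508² = 46.01 / 0.2581 = 178.3 g/mol

178.3 g/mol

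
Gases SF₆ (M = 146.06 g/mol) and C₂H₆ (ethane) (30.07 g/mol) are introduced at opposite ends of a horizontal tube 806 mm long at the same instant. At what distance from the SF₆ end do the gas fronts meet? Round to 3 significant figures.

Distances travelled in equal time are proportional to diffusion rates, so d_SF₆/d_C₂H₆ = √(M_C₂H₆/M_SF₆) = √(30.07/146.06) = 0.4537.
With d_SF₆ + d_C₂H₆ = 806 mm, d_C₂H₆ = 806/(1 + 0.4537) = 554.4 mm.
d_SF₆ = 806 − 554.4 = 252 mm.

252 mm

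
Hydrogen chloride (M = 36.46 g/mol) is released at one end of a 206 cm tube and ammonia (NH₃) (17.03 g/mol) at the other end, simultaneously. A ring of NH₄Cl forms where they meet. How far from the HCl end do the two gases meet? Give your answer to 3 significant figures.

83.6 cm

Graham's law gives d_HCl/d_NH₃ = rate_HCl/rate_NH₃ = √(M_NH₃/M_HCl) = √(17.03/36.46) = 0.6834.
With d_HCl + d_NH₃ = 206 cm, d_NH₃ = 206/(1 + 0.6834) = 122.4 cm.
d_HCl = 206 − 122.4 = 83.6 cm.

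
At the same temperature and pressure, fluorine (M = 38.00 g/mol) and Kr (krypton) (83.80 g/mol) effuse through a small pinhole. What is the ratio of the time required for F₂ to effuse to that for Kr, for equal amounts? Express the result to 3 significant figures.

From Graham's law, t_F₂/t_Kr = √(M_F₂/M_Kr) = √(38.00/83.80) = √0.4535 = 0.673.

0.673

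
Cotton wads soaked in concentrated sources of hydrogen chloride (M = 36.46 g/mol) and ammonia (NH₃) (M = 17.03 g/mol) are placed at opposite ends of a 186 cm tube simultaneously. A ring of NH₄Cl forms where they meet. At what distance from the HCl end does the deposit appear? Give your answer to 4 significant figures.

Graham's law gives d_HCl/d_NH₃ = rate_HCl/rate_NH₃ = √(M_NH₃/M_HCl) = √(17.03/36.46) = 0.6834.
With d_HCl + d_NH₃ = 186 cm, d_NH₃ = 186/(1 + 0.6834) = 110.5 cm.
d_HCl = 186 − 110.5 = 75.51 cm.

75.51 cm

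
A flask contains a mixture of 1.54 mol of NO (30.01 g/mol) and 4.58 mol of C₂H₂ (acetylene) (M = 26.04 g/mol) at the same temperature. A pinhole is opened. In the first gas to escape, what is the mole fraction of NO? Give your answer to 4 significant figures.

0.2385

Effusion rate of each component ∝ n_i/√M_i (partial pressure × 1/√M).
x_NO(eff) = (n_NO/√M_NO) / (n_NO/√M_NO + n_C₂H₂/√M_C₂H₂)
= (1.54/√30.01) / (1.54/√30.01 + 4.58/√26.04) = 0.2811/(0.2811 + 0.8975) = 0.2385.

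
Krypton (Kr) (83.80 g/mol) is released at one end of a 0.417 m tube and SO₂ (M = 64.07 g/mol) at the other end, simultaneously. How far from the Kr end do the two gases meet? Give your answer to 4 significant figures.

0.1945 m

In equal time, each gas travels a distance ∝ its rate ∝ 1/√M, so d_Kr/d_SO₂ = √(M_SO₂/M_Kr) = √(64.07/83.80) = 0.8744.
With d_Kr + d_SO₂ = 0.417 m, d_SO₂ = 0.417/(1 + 0.8744) = 0.2225 m.
d_Kr = 0.417 − 0.2225 = 0.1945 m.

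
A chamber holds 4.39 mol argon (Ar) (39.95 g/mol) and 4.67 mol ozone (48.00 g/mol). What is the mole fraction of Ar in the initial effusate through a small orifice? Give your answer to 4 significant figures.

Each component's effusion rate ∝ (its partial pressure)·(1/√M) ∝ n_i/√M_i.
So x_Ar in the escaping gas = (n_Ar/√M_Ar) / Σ(n_i/√M_i)
= (4.39/√39.95) / (4.39/√39.95 + 4.67/√48.00) = 0.6946/(0.6946 + 0.6741) = 0.5075.

0.5075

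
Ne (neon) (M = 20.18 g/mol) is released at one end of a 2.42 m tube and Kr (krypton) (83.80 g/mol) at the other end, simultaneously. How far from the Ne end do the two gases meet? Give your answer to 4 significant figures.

Distances travelled in equal time are proportional to diffusion rates, so d_Ne/d_Kr = √(M_Kr/M_Ne) = √(83.80/20.18) = 2.038.
With d_Ne + d_Kr = 2.42 m, d_Kr = 2.42/(1 + 2.038) = 0.7966 m.
d_Ne = 2.42 − 0.7966 = 1.623 m.

1.623 m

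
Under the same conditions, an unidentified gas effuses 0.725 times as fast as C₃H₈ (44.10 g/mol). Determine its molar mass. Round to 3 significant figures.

Since effusion rate ∝ 1/√M, rate_X/rate_C₃H₈ = √(M_C₃H₈/M_X).
0.725 = √(44.10/M_X)
M_X = 44.10 / 0.725² = 44.10 / 0.5256 = 83.9 g/mol

83.9 g/mol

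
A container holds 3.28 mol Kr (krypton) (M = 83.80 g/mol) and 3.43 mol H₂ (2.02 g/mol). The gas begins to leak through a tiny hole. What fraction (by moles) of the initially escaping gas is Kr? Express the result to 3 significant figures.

Rate_i ∝ x_i/√M_i (Graham's law weighted by mole fraction), so the effusate composition follows n_i/√M_i.
So x_Kr in the escaping gas = (n_Kr/√M_Kr) / Σ(n_i/√M_i)
= (3.28/√83.80) / (3.28/√83.80 + 3.43/√2.02) = 0.3583/(0.3583 + 2.413) = 0.129.

0.129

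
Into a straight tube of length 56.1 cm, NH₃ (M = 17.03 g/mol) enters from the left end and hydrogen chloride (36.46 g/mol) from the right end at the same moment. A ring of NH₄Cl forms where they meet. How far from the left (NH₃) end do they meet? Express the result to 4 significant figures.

In equal time, each gas travels a distance ∝ its rate ∝ 1/√M, so d_NH₃/d_HCl = √(M_HCl/M_NH₃) = √(36.46/17.03) = 1.463.
With d_NH₃ + d_HCl = 56.1 cm, d_HCl = 56.1/(1 + 1.463) = 22.78 cm.
d_NH₃ = 56.1 − 22.78 = 33.32 cm.

33.32 cm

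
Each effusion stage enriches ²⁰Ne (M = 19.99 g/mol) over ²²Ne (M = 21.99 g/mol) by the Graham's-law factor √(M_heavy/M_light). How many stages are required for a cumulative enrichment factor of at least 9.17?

47

Single-stage factor α = √(21.99/19.99), so ln α = ½ ln(1.10005) = 0.04768.
Need α^N ≥ 9.17 ⇒ N ≥ ln(9.17) / ln α = 2.216 / 0.04768 = 46.48.
Minimum whole number of stages: N = 47.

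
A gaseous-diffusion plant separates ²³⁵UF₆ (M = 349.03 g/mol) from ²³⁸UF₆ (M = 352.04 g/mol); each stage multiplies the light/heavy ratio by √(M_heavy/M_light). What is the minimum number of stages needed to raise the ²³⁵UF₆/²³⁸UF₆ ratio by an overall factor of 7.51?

470

Single-stage factor α = √(352.04/349.03), so ln α = ½ ln(1.00862) = 0.004293.
Need α^N ≥ 7.51 ⇒ N ≥ ln(7.51) / ln α = 2.016 / 0.004293 = 469.61.
So at least 470 stages are needed.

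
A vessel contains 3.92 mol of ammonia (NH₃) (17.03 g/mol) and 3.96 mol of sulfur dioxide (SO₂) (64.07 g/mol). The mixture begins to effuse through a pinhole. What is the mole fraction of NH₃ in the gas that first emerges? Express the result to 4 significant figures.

0.6575

Rate_i ∝ x_i/√M_i (Graham's law weighted by mole fraction), so the effusate composition follows n_i/√M_i.
x_NH₃(eff) = (n_NH₃/√M_NH₃) / (n_NH₃/√M_NH₃ + n_SO₂/√M_SO₂)
= (3.92/√17.03) / (3.92/√17.03 + 3.96/√64.07) = 0.9499/(0.9499 + 0.4947) = 0.6575.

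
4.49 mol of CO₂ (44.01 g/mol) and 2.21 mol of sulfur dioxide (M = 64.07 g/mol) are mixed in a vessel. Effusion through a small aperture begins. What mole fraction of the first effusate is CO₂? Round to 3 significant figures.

Rate_i ∝ x_i/√M_i (Graham's law weighted by mole fraction), so the effusate composition follows n_i/√M_i.
x_CO₂(eff) = (n_CO₂/√M_CO₂) / (n_CO₂/√M_CO₂ + n_SO₂/√M_SO₂)
= (4.49/√44.01) / (4.49/√44.01 + 2.21/√64.07) = 0.6768/(0.6768 + 0.2761) = 0.710.

0.710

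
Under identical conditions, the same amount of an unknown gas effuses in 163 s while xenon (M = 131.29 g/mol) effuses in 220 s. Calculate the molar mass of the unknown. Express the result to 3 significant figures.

72.1 g/mol

Using Graham's law: t_X/t_Xe = √(M_X/M_Xe).
163/220 = 0.7409 = √(M_X/131.29)
M_X = 131.29 × 0.7409² = 131.29 × 0.5489 = 72.1 g/mol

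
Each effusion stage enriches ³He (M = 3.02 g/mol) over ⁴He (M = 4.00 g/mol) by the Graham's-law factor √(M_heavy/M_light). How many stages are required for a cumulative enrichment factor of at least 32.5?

25

Per stage α = (4.00/3.02)^(1/2) = 1.32450^0.5, giving ln α = 0.1405.
Need α^N ≥ 32.5 ⇒ N ≥ ln(32.5) / ln α = 3.481 / 0.1405 = 24.77.
So at least 25 stages are needed.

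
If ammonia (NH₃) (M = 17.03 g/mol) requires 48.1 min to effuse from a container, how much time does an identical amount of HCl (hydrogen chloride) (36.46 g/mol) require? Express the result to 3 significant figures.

Using Graham's law: t_HCl/t_NH₃ = √(M_HCl/M_NH₃) = √(36.46/17.03) = √2.141 = 1.463.
So the time for HCl is 48.1 × 1.463 = 70.4 min.

70.4 min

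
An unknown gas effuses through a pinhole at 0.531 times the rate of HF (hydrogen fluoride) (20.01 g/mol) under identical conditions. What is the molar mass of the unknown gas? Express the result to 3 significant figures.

71.0 g/mol

Graham's law gives rate_X/rate_HF = √(M_HF/M_X).
0.531 = √(20.01/M_X)
M_X = 20.01 / 0.531² = 20.01 / 0.2820 = 71.0 g/mol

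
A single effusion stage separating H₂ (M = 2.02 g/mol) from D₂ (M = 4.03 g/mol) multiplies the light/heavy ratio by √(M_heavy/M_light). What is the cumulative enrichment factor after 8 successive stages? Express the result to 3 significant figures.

15.8

Each stage multiplies the ratio by α = √(4.03/2.02), so after 8 stages the overall factor is α^8 = (4.03/2.02)^(8/2).
= 1.99505^4 = 15.8.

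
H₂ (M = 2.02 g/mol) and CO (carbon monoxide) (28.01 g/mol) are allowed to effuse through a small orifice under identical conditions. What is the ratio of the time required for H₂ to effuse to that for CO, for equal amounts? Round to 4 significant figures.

0.2685

Graham's law gives t_H₂/t_CO = √(M_H₂/M_CO) = √(2.02/28.01) = √0.07212 = 0.2685.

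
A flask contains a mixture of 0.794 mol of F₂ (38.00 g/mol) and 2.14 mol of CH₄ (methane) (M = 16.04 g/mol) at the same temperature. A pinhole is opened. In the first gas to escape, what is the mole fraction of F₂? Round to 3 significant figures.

0.194

The effusion rate of species i is ∝ p_i/√M_i ∝ n_i/√M_i.
Mole fraction of F₂ in the effusate = (n_F₂/√M_F₂) / (n_F₂/√M_F₂ + n_CH₄/√M_CH₄)
= (0.794/√38.00) / (0.794/√38.00 + 2.14/√16.04) = 0.1288/(0.1288 + 0.5343) = 0.194.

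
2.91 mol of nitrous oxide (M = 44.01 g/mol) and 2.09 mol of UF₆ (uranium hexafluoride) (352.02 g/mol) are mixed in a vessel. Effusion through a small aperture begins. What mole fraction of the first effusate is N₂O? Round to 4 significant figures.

Effusion rate of each component ∝ n_i/√M_i (partial pressure × 1/√M).
Mole fraction of N₂O in the effusate = (n_N₂O/√M_N₂O) / (n_N₂O/√M_N₂O + n_UF₆/√M_UF₆)
= (2.91/√44.01) / (2.91/√44.01 + 2.09/√352.02) = 0.4386/(0.4386 + 0.1114) = 0.7975.

0.7975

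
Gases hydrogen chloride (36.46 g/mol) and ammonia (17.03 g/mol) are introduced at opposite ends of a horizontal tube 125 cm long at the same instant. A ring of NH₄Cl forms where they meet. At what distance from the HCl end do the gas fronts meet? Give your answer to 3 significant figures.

The fronts meet when d_HCl + d_NH₃ = L with d_HCl/d_NH₃ = √(M_NH₃/M_HCl) (Graham's law). Here √(M_NH₃/M_HCl) = √(17.03/36.46) = 0.6834.
With d_HCl + d_NH₃ = 125 cm, d_NH₃ = 125/(1 + 0.6834) = 74.25 cm.
d_HCl = 125 − 74.25 = 50.7 cm.

50.7 cm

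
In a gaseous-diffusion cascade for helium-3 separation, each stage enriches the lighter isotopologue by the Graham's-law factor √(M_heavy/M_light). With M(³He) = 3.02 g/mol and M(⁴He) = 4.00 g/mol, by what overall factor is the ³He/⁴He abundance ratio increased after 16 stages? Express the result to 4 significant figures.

After 16 stages the ratio has grown by (√(4.00/3.02))^16 = (4.00/3.02)^(16/2).
= 1.32450^8 = 9.472.

9.472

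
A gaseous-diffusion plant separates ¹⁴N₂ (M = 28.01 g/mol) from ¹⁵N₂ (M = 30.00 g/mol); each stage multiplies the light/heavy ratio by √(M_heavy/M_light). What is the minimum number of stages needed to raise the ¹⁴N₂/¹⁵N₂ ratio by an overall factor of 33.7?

103

Per stage α = (30.00/28.01)^(1/2) = 1.07105^0.5, giving ln α = 0.03432.
Need α^N ≥ 33.7 ⇒ N ≥ ln(33.7) / ln α = 3.517 / 0.03432 = 102.50.
Minimum whole number of stages: N = 103.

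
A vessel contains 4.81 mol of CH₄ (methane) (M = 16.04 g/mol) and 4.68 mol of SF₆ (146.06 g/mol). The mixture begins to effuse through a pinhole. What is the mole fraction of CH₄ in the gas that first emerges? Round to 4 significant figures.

Rate_i ∝ x_i/√M_i (Graham's law weighted by mole fraction), so the effusate composition follows n_i/√M_i.
Mole fraction of CH₄ in the effusate = (n_CH₄/√M_CH₄) / (n_CH₄/√M_CH₄ + n_SF₆/√M_SF₆)
= (4.81/√16.04) / (4.81/√16.04 + 4.68/√146.06) = 1.201/(1.201 + 0.3872) = 0.7562.

0.7562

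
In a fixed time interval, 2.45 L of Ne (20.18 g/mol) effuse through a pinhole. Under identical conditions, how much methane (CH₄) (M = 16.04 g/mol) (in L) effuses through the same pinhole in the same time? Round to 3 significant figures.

From Graham's law, rate_CH₄/rate_Ne = √(M_Ne/M_CH₄) = √(20.18/16.04) = √1.258 = 1.122.
So the volume for CH₄ is 2.45 × 1.122 = 2.75 L.

2.75 L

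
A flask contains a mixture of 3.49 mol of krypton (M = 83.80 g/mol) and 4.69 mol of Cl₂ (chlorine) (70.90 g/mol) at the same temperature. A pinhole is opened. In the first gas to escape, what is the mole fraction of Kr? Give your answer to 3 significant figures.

0.406

Each component's effusion rate ∝ (its partial pressure)·(1/√M) ∝ n_i/√M_i.
x_Kr(eff) = (n_Kr/√M_Kr) / (n_Kr/√M_Kr + n_Cl₂/√M_Cl₂)
= (3.49/√83.80) / (3.49/√83.80 + 4.69/√70.90) = 0.3812/(0.3812 + 0.5570) = 0.406.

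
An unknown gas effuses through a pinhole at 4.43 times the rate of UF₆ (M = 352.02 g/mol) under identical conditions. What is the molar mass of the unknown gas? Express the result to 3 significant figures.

17.9 g/mol

Graham's law gives rate_X/rate_UF₆ = √(M_UF₆/M_X).
4.43 = √(352.02/M_X)
M_X = 352.02 / 4.43² = 352.02 / 19.62 = 17.9 g/mol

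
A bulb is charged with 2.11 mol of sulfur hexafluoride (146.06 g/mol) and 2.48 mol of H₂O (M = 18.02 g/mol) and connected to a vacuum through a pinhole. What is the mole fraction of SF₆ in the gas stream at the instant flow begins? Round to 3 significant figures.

0.230

Effusion rate of each component ∝ n_i/√M_i (partial pressure × 1/√M).
Mole fraction of SF₆ in the effusate = (n_SF₆/√M_SF₆) / (n_SF₆/√M_SF₆ + n_H₂O/√M_H₂O)
= (2.11/√146.06) / (2.11/√146.06 + 2.48/√18.02) = 0.1746/(0.1746 + 0.5842) = 0.230.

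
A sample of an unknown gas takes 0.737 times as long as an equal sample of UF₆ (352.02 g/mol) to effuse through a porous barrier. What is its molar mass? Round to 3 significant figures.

Since effusion rate ∝ 1/√M, t_X/t_UF₆ = √(M_X/M_UF₆).
0.737 = √(M_X/352.02)
M_X = 352.02 × 0.737² = 352.02 × 0.5432 = 191 g/mol

191 g/mol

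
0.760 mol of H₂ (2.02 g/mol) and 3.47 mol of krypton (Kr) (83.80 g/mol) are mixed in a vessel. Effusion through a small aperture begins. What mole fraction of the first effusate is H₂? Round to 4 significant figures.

Each component's effusion rate ∝ (its partial pressure)·(1/√M) ∝ n_i/√M_i.
So x_H₂ in the escaping gas = (n_H₂/√M_H₂) / Σ(n_i/√M_i)
= (0.760/√2.02) / (0.760/√2.02 + 3.47/√83.80) = 0.5347/(0.5347 + 0.3791) = 0.5852.

0.5852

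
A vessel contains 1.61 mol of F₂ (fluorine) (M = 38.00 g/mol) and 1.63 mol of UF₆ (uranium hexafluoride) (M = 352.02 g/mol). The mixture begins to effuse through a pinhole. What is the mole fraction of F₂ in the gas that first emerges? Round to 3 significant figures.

Each component's effusion rate ∝ (its partial pressure)·(1/√M) ∝ n_i/√M_i.
So x_F₂ in the escaping gas = (n_F₂/√M_F₂) / Σ(n_i/√M_i)
= (1.61/√38.00) / (1.61/√38.00 + 1.63/√352.02) = 0.2612/(0.2612 + 0.08688) = 0.750.

0.750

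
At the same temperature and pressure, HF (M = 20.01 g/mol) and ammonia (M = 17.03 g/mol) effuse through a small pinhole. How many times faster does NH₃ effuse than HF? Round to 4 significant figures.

Graham's law gives rate_NH₃/rate_HF = √(M_HF/M_NH₃) = √(20.01/17.03) = √1.175 = 1.084.

1.084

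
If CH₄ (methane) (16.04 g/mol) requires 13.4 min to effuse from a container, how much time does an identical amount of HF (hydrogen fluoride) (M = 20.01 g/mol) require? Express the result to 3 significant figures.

15.0 min

Since effusion rate ∝ 1/√M, t_HF/t_CH₄ = √(M_HF/M_CH₄) = √(20.01/16.04) = √1.248 = 1.117.
So the time for HF is 13.4 × 1.117 = 15.0 min.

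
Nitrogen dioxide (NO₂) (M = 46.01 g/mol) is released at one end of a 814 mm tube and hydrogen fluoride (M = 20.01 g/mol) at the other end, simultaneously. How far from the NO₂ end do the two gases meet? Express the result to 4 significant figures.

323.5 mm

Distances travelled in equal time are proportional to diffusion rates, so d_NO₂/d_HF = √(M_HF/M_NO₂) = √(20.01/46.01) = 0.6595.
With d_NO₂ + d_HF = 814 mm, d_HF = 814/(1 + 0.6595) = 490.5 mm.
d_NO₂ = 814 − 490.5 = 323.5 mm.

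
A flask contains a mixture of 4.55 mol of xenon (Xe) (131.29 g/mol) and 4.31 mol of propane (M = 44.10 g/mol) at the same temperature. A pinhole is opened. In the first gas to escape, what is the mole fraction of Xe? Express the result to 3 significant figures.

The effusion rate of species i is ∝ p_i/√M_i ∝ n_i/√M_i.
x_Xe(eff) = (n_Xe/√M_Xe) / (n_Xe/√M_Xe + n_C₃H₈/√M_C₃H₈)
= (4.55/√131.29) / (4.55/√131.29 + 4.31/√44.10) = 0.3971/(0.3971 + 0.6490) = 0.380.

0.380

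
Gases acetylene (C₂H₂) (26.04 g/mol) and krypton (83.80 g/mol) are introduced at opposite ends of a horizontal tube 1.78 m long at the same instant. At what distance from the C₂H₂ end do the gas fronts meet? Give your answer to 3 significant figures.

1.14 m

In equal time, each gas travels a distance ∝ its rate ∝ 1/√M, so d_C₂H₂/d_Kr = √(M_Kr/M_C₂H₂) = √(83.80/26.04) = 1.794.
With d_C₂H₂ + d_Kr = 1.78 m, d_Kr = 1.78/(1 + 1.794) = 0.6371 m.
d_C₂H₂ = 1.78 − 0.6371 = 1.14 m.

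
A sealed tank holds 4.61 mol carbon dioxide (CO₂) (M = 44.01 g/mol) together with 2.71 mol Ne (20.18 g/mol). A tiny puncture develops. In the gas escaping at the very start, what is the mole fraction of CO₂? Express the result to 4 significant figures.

Effusion rate of each component ∝ n_i/√M_i (partial pressure × 1/√M).
Mole fraction of CO₂ in the effusate = (n_CO₂/√M_CO₂) / (n_CO₂/√M_CO₂ + n_Ne/√M_Ne)
= (4.61/√44.01) / (4.61/√44.01 + 2.71/√20.18) = 0.6949/(0.6949 + 0.6033) = 0.5353.

0.5353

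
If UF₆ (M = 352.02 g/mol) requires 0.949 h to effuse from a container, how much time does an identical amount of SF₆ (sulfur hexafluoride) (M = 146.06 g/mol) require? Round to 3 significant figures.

0.611 h

Since effusion rate ∝ 1/√M, t_SF₆/t_UF₆ = √(M_SF₆/M_UF₆) = √(146.06/352.02) = √0.4149 = 0.6441.
So the time for SF₆ is 0.949 × 0.6441 = 0.611 h.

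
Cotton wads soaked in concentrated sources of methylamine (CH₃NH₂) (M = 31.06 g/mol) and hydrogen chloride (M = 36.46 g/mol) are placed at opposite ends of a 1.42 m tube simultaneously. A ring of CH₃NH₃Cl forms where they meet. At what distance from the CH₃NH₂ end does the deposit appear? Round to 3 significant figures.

0.738 m

Distances travelled in equal time are proportional to diffusion rates, so d_CH₃NH₂/d_HCl = √(M_HCl/M_CH₃NH₂) = √(36.46/31.06) = 1.083.
With d_CH₃NH₂ + d_HCl = 1.42 m, d_HCl = 1.42/(1 + 1.083) = 0.6816 m.
d_CH₃NH₂ = 1.42 − 0.6816 = 0.738 m.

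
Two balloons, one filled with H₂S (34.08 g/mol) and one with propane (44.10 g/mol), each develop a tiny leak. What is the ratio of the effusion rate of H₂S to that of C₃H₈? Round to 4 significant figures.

Since effusion rate ∝ 1/√M, rate_H₂S/rate_C₃H₈ = √(M_C₃H₈/M_H₂S) = √(44.10/34.08) = √1.294 = 1.138.

1.138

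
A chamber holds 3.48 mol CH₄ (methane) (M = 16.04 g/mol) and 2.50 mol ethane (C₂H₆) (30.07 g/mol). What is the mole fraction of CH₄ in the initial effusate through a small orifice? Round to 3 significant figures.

Rate_i ∝ x_i/√M_i (Graham's law weighted by mole fraction), so the effusate composition follows n_i/√M_i.
So x_CH₄ in the escaping gas = (n_CH₄/√M_CH₄) / Σ(n_i/√M_i)
= (3.48/√16.04) / (3.48/√16.04 + 2.50/√30.07) = 0.8689/(0.8689 + 0.4559) = 0.656.

0.656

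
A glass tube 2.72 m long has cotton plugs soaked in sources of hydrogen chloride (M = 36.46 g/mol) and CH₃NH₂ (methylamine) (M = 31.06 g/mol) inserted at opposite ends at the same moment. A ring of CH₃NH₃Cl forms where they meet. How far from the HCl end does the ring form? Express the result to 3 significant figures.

The fronts meet when d_HCl + d_CH₃NH₂ = L with d_HCl/d_CH₃NH₂ = √(M_CH₃NH₂/M_HCl) (Graham's law). Here √(M_CH₃NH₂/M_HCl) = √(31.06/36.46) = 0.9230.
With d_HCl + d_CH₃NH₂ = 2.72 m, d_CH₃NH₂ = 2.72/(1 + 0.9230) = 1.414 m.
d_HCl = 2.72 − 1.414 = 1.31 m.

1.31 m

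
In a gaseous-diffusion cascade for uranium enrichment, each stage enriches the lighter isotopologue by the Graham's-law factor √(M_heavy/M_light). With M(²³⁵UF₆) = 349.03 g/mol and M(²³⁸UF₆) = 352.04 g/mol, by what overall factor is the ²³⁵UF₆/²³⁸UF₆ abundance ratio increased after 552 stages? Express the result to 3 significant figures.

Overall factor = α^552 with α = √(352.04/349.03), i.e. (352.04/349.03)^(552/2).
= 1.00862^276 = 10.7.

10.7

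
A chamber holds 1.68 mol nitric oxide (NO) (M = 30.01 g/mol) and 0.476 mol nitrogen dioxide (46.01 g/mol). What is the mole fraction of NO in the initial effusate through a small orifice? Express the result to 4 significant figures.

The effusion rate of species i is ∝ p_i/√M_i ∝ n_i/√M_i.
x_NO(eff) = (n_NO/√M_NO) / (n_NO/√M_NO + n_NO₂/√M_NO₂)
= (1.68/√30.01) / (1.68/√30.01 + 0.476/√46.01) = 0.3067/(0.3067 + 0.07017) = 0.8138.

0.8138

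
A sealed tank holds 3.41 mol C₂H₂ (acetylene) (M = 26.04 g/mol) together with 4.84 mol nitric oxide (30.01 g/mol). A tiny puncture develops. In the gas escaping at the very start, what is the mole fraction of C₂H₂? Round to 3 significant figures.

0.431

Each component's effusion rate ∝ (its partial pressure)·(1/√M) ∝ n_i/√M_i.
So x_C₂H₂ in the escaping gas = (n_C₂H₂/√M_C₂H₂) / Σ(n_i/√M_i)
= (3.41/√26.04) / (3.41/√26.04 + 4.84/√30.01) = 0.6682/(0.6682 + 0.8835) = 0.431.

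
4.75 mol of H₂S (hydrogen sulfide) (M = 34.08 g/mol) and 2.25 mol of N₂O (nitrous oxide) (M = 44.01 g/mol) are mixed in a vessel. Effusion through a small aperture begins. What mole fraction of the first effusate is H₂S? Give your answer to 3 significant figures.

0.706

Effusion rate of each component ∝ n_i/√M_i (partial pressure × 1/√M).
x_H₂S(eff) = (n_H₂S/√M_H₂S) / (n_H₂S/√M_H₂S + n_N₂O/√M_N₂O)
= (4.75/√34.08) / (4.75/√34.08 + 2.25/√44.01) = 0.8137/(0.8137 + 0.3392) = 0.706.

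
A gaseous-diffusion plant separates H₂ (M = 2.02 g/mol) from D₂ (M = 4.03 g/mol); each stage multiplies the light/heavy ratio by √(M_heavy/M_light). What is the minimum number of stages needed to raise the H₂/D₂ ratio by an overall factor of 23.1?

With α = √(4.03/2.02) per stage, ln α = ½ ln(1.99505) = 0.3453.
Need α^N ≥ 23.1 ⇒ N ≥ ln(23.1) / ln α = 3.140 / 0.3453 = 9.09.
Minimum whole number of stages: N = 10.

10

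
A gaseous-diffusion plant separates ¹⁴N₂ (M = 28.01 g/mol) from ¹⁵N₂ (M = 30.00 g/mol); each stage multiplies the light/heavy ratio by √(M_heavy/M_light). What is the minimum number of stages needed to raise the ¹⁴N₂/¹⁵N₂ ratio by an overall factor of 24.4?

Single-stage factor α = √(30.00/28.01), so ln α = ½ ln(1.07105) = 0.03432.
Need α^N ≥ 24.4 ⇒ N ≥ ln(24.4) / ln α = 3.195 / 0.03432 = 93.09.
So at least 94 stages are needed.

94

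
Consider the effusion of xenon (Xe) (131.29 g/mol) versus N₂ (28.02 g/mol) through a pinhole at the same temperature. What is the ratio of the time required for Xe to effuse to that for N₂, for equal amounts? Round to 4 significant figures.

2.165

Since effusion rate ∝ 1/√M, t_Xe/t_N₂ = √(M_Xe/M_N₂) = √(131.29/28.02) = √4.686 = 2.165.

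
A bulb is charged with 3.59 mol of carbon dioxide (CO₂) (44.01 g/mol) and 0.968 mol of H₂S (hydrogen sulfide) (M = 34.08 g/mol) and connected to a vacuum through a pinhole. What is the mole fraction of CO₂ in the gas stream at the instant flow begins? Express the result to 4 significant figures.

0.7655

Rate_i ∝ x_i/√M_i (Graham's law weighted by mole fraction), so the effusate composition follows n_i/√M_i.
Mole fraction of CO₂ in the effusate = (n_CO₂/√M_CO₂) / (n_CO₂/√M_CO₂ + n_H₂S/√M_H₂S)
= (3.59/√44.01) / (3.59/√44.01 + 0.968/√34.08) = 0.5412/(0.5412 + 0.1658) = 0.7655.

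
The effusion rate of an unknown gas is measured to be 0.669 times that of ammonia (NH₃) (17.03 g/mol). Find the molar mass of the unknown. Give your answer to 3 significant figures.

By Graham's law, rate_X/rate_NH₃ = √(M_NH₃/M_X).
0.669 = √(17.03/M_X)
M_X = 17.03 / 0.669² = 17.03 / 0.4476 = 38.1 g/mol

38.1 g/mol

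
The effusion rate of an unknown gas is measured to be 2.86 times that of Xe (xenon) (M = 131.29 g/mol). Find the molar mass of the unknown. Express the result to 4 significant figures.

16.05 g/mol

Since effusion rate ∝ 1/√M, rate_X/rate_Xe = √(M_Xe/M_X).
2.86 = √(131.29/M_X)
M_X = 131.29 / 2.86² = 131.29 / 8.180 = 16.05 g/mol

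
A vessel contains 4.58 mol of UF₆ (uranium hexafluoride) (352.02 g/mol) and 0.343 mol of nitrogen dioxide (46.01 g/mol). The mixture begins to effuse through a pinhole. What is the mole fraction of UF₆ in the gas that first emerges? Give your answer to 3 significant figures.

0.828

Rate_i ∝ x_i/√M_i (Graham's law weighted by mole fraction), so the effusate composition follows n_i/√M_i.
So x_UF₆ in the escaping gas = (n_UF₆/√M_UF₆) / Σ(n_i/√M_i)
= (4.58/√352.02) / (4.58/√352.02 + 0.343/√46.01) = 0.2441/(0.2441 + 0.05057) = 0.828.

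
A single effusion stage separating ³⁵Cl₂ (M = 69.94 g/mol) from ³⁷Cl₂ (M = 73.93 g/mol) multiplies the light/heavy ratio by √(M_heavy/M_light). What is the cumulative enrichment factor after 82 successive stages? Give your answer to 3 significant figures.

9.73

After 82 stages the ratio has grown by (√(73.93/69.94))^82 = (73.93/69.94)^(82/2).
= 1.05705^41 = 9.73.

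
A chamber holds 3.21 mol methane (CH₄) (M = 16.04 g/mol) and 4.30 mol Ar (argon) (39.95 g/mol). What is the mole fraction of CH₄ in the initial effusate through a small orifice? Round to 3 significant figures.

Effusion rate of each component ∝ n_i/√M_i (partial pressure × 1/√M).
So x_CH₄ in the escaping gas = (n_CH₄/√M_CH₄) / Σ(n_i/√M_i)
= (3.21/√16.04) / (3.21/√16.04 + 4.30/√39.95) = 0.8015/(0.8015 + 0.6803) = 0.541.

0.541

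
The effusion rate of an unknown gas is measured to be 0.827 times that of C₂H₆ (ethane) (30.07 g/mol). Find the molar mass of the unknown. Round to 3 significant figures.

By Graham's law, rate_X/rate_C₂H₆ = √(M_C₂H₆/M_X).
0.827 = √(30.07/M_X)
M_X = 30.07 / 0.827² = 30.07 / 0.6839 = 44.0 g/mol

44.0 g/mol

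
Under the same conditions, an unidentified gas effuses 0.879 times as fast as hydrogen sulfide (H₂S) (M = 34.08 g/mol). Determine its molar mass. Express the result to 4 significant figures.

From Graham's law, rate_X/rate_H₂S = √(M_H₂S/M_X).
0.879 = √(34.08/M_X)
M_X = 34.08 / 0.879² = 34.08 / 0.7726 = 44.11 g/mol

44.11 g/mol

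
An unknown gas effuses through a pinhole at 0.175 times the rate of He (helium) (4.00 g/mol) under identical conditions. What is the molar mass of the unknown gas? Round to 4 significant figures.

130.6 g/mol

Since effusion rate ∝ 1/√M, rate_X/rate_He = √(M_He/M_X).
0.175 = √(4.00/M_X)
M_X = 4.00 / 0.175² = 4.00 / 0.03062 = 130.6 g/mol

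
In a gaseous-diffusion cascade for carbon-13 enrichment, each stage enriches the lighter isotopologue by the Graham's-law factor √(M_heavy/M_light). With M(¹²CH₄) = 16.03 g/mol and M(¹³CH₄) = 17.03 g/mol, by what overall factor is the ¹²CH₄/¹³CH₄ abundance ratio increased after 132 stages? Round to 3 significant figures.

54.3

Each stage multiplies the ratio by α = √(17.03/16.03), so after 132 stages the overall factor is α^132 = (17.03/16.03)^(132/2).
= 1.06238^66 = 54.3.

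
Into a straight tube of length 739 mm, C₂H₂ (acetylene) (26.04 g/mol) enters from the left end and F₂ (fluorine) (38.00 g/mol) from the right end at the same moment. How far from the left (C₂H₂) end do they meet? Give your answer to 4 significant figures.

404.3 mm

Graham's law gives d_C₂H₂/d_F₂ = rate_C₂H₂/rate_F₂ = √(M_F₂/M_C₂H₂) = √(38.00/26.04) = 1.208.
With d_C₂H₂ + d_F₂ = 739 mm, d_F₂ = 739/(1 + 1.208) = 334.7 mm.
d_C₂H₂ = 739 − 334.7 = 404.3 mm.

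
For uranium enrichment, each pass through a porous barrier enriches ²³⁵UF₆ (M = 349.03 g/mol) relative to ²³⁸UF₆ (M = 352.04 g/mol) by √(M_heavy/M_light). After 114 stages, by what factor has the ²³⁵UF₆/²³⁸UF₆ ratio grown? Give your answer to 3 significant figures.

After 114 stages the ratio has grown by (√(352.04/349.03))^114 = (352.04/349.03)^(114/2).
= 1.00862^57 = 1.63.

1.63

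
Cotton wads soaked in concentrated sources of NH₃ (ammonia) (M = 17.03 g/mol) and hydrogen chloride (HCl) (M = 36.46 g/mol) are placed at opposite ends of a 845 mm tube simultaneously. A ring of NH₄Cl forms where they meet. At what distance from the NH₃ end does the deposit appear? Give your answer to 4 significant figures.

501.9 mm

Distances travelled in equal time are proportional to diffusion rates, so d_NH₃/d_HCl = √(M_HCl/M_NH₃) = √(36.46/17.03) = 1.463.
With d_NH₃ + d_HCl = 845 mm, d_HCl = 845/(1 + 1.463) = 343.1 mm.
d_NH₃ = 845 − 343.1 = 501.9 mm.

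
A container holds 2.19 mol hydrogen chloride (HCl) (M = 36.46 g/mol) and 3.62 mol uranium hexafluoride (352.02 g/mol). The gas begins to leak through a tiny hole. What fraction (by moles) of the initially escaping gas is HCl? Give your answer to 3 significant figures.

Effusion rate of each component ∝ n_i/√M_i (partial pressure × 1/√M).
Mole fraction of HCl in the effusate = (n_HCl/√M_HCl) / (n_HCl/√M_HCl + n_UF₆/√M_UF₆)
= (2.19/√36.46) / (2.19/√36.46 + 3.62/√352.02) = 0.3627/(0.3627 + 0.1929) = 0.653.

0.653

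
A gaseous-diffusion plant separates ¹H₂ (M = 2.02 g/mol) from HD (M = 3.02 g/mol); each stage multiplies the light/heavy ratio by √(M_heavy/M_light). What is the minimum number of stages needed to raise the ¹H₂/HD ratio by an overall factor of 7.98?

With α = √(3.02/2.02) per stage, ln α = ½ ln(1.49505) = 0.2011.
Need α^N ≥ 7.98 ⇒ N ≥ ln(7.98) / ln α = 2.077 / 0.2011 = 10.33.
So at least 11 stages are needed.

11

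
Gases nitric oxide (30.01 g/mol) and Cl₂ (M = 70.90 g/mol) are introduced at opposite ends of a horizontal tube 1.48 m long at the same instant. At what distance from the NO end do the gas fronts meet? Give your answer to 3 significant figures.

Distances travelled in equal time are proportional to diffusion rates, so d_NO/d_Cl₂ = √(M_Cl₂/M_NO) = √(70.90/30.01) = 1.537.
With d_NO + d_Cl₂ = 1.48 m, d_Cl₂ = 1.48/(1 + 1.537) = 0.5834 m.
d_NO = 1.48 − 0.5834 = 0.897 m.

0.897 m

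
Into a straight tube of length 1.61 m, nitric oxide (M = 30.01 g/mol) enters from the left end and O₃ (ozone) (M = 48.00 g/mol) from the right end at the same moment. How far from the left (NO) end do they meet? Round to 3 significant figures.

Distances travelled in equal time are proportional to diffusion rates, so d_NO/d_O₃ = √(M_O₃/M_NO) = √(48.00/30.01) = 1.265.
With d_NO + d_O₃ = 1.61 m, d_O₃ = 1.61/(1 + 1.265) = 0.7109 m.
d_NO = 1.61 − 0.7109 = 0.899 m.

0.899 m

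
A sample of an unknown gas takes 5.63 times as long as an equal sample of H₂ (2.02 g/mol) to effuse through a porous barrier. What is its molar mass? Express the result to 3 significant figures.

Graham's law gives t_X/t_H₂ = √(M_X/M_H₂).
5.63 = √(M_X/2.02)
M_X = 2.02 × 5.63² = 2.02 × 31.70 = 64.0 g/mol

64.0 g/mol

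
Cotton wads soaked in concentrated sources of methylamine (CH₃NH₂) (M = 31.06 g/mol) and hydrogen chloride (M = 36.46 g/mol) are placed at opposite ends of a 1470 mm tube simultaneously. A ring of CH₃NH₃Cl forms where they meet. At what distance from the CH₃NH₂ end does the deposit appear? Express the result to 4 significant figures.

764.4 mm

The fronts meet when d_CH₃NH₂ + d_HCl = L with d_CH₃NH₂/d_HCl = √(M_HCl/M_CH₃NH₂) (Graham's law). Here √(M_HCl/M_CH₃NH₂) = √(36.46/31.06) = 1.083.
With d_CH₃NH₂ + d_HCl = 1470 mm, d_HCl = 1470/(1 + 1.083) = 705.6 mm.
d_CH₃NH₂ = 1470 − 705.6 = 764.4 mm.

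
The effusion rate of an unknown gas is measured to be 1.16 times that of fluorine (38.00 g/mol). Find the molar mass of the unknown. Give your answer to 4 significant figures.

By Graham's law, rate_X/rate_F₂ = √(M_F₂/M_X).
1.16 = √(38.00/M_X)
M_X = 38.00 / 1.16² = 38.00 / 1.346 = 28.24 g/mol

28.24 g/mol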